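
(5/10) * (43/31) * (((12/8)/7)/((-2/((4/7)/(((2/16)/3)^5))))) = -513589248/1519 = -338110.10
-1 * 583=-583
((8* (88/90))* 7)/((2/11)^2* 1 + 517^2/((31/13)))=9242464/18920057445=0.00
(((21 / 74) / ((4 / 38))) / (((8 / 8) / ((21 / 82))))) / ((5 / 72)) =75411 / 7585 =9.94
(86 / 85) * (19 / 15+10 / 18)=7052 / 3825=1.84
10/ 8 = 5/ 4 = 1.25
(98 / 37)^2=9604 / 1369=7.02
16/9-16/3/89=1376/801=1.72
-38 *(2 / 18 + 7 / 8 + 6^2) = -50597 / 36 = -1405.47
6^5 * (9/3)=23328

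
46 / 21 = 2.19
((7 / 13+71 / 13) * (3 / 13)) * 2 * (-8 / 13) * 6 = -1728 / 169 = -10.22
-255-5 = -260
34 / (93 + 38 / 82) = 697 / 1916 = 0.36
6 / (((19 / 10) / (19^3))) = 21660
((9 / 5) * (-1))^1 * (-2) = 18 / 5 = 3.60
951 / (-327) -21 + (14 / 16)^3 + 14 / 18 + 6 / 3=-10276765 / 502272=-20.46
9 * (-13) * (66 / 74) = -104.35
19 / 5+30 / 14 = 208 / 35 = 5.94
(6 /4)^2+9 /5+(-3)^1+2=61 /20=3.05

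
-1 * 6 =-6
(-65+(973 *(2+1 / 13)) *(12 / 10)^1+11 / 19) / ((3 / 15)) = 2915334 / 247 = 11802.97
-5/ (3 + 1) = -5/ 4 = -1.25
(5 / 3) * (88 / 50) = 44 / 15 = 2.93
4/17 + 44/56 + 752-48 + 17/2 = 84909/119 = 713.52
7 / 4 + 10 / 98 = 363 / 196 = 1.85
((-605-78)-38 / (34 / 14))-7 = -11996 / 17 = -705.65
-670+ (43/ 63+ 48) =-39143/ 63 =-621.32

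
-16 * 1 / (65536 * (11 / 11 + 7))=-1 / 32768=-0.00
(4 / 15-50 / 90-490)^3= -10739738204047 / 91125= -117857209.37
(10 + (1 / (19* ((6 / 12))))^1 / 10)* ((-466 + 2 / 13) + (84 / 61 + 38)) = -64323738 / 15067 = -4269.18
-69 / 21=-23 / 7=-3.29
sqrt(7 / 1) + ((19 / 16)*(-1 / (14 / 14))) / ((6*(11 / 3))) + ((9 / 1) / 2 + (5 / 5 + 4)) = sqrt(7) + 3325 / 352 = 12.09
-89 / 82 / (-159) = 89 / 13038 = 0.01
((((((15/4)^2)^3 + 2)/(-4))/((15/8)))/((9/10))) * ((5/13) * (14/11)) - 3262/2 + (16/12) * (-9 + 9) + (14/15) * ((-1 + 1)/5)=-3623171587/1976832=-1832.82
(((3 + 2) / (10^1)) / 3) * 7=1.17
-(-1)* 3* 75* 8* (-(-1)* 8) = 14400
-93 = -93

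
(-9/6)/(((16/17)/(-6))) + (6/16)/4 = 309/32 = 9.66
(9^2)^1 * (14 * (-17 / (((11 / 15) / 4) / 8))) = -9253440 / 11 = -841221.82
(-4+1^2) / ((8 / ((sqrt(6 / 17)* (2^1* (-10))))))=15* sqrt(102) / 34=4.46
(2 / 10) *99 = 99 / 5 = 19.80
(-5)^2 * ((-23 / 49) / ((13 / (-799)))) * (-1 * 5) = -2297125 / 637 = -3606.16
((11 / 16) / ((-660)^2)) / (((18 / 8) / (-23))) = -23 / 1425600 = -0.00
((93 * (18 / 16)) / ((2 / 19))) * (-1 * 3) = -47709 / 16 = -2981.81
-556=-556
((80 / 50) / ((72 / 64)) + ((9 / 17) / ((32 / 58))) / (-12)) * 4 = 65717 / 12240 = 5.37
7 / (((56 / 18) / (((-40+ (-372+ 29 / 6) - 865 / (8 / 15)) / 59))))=-146091 / 1888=-77.38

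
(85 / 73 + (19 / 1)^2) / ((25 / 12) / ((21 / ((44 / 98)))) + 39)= 163228212 / 17597453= 9.28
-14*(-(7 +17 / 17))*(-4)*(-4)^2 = -7168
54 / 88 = 27 / 44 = 0.61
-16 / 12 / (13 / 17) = -68 / 39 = -1.74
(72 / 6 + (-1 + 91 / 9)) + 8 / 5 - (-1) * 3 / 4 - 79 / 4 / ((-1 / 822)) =2926433 / 180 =16257.96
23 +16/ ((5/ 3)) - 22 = 53/ 5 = 10.60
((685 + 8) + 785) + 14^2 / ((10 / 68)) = 14054 / 5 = 2810.80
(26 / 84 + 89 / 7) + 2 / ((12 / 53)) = 21.86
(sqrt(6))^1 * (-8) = -8 * sqrt(6) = -19.60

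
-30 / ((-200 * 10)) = 3 / 200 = 0.02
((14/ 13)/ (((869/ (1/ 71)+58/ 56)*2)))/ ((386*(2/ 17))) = 833/ 4334550909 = 0.00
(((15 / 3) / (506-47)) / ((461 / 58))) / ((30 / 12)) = 116 / 211599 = 0.00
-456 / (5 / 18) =-8208 / 5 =-1641.60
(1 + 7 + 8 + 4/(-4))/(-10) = -3/2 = -1.50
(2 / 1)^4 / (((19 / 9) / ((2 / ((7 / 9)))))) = 2592 / 133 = 19.49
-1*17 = -17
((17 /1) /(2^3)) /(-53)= -17 /424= -0.04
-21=-21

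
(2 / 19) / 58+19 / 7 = 2.72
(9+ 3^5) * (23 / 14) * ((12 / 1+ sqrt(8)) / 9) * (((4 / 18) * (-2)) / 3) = -736 / 9 - 368 * sqrt(2) / 27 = -101.05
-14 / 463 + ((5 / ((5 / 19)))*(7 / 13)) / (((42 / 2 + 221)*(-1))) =-105623 / 1456598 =-0.07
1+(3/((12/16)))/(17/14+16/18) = 769/265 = 2.90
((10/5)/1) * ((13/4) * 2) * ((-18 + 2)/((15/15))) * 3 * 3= -1872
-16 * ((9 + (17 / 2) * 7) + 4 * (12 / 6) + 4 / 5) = -6184 / 5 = -1236.80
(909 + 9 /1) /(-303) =-306 /101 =-3.03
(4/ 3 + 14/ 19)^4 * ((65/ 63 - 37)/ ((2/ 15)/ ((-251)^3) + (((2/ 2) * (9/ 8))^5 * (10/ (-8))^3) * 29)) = 72846554024486920949596160/ 11255160670727381934255009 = 6.47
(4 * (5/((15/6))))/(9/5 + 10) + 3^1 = 217/59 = 3.68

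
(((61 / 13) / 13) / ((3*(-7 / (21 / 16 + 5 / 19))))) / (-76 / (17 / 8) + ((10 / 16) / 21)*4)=0.00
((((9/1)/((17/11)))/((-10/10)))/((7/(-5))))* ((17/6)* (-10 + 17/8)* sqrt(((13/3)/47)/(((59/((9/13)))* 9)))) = -495* sqrt(8319)/44368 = -1.02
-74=-74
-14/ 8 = -7/ 4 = -1.75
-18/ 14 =-9/ 7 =-1.29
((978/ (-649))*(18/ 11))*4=-70416/ 7139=-9.86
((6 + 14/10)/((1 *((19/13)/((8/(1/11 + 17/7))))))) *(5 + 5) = 296296/1843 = 160.77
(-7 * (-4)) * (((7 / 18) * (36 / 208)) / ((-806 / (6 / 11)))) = -147 / 115258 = -0.00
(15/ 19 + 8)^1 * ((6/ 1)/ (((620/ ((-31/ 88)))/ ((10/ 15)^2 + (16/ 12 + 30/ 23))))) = -4843/ 52440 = -0.09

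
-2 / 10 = -1 / 5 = -0.20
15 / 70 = 3 / 14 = 0.21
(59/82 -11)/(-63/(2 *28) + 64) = -3372/20623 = -0.16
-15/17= -0.88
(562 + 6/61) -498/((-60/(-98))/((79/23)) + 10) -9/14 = 4311331217/8411900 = 512.53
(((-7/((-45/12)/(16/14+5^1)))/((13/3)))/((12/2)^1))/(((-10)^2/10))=43/975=0.04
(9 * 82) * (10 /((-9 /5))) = -4100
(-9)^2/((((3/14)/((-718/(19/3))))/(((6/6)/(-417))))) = 271404/2641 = 102.77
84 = 84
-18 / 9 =-2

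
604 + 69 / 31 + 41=20064 / 31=647.23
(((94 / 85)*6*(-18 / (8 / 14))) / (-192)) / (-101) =-2961 / 274720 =-0.01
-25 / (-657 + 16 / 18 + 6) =0.04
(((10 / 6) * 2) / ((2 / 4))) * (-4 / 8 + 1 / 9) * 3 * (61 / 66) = -2135 / 297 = -7.19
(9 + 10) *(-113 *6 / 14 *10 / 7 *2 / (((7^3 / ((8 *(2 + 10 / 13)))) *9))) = -4122240 / 218491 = -18.87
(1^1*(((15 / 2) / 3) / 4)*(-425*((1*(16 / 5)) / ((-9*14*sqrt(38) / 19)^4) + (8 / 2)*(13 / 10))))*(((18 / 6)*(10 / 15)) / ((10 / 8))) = -139256205925 / 63011844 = -2210.00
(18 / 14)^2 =81 / 49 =1.65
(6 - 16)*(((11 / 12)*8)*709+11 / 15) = -156002 / 3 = -52000.67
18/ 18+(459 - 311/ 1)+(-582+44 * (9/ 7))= -2635/ 7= -376.43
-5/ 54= -0.09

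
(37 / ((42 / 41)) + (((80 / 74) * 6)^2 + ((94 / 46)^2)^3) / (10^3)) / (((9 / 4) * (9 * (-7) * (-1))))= 154207424525926321 / 603271524803046750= 0.26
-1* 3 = -3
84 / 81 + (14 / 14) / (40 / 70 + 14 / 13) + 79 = 108869 / 1350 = 80.64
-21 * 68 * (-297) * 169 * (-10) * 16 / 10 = -1146809664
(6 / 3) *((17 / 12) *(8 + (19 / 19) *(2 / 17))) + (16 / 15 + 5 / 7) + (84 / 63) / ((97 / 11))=253934 / 10185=24.93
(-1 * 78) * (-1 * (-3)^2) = 702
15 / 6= 5 / 2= 2.50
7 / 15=0.47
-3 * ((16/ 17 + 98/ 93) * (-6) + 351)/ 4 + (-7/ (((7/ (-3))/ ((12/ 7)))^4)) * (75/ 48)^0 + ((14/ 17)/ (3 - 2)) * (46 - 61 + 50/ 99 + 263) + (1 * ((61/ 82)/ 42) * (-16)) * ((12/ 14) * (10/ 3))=-369737197188715/ 7046540265996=-52.47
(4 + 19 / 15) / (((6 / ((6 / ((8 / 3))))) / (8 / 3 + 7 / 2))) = 2923 / 240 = 12.18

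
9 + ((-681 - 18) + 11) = -679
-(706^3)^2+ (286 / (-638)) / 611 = -168781196828850881729 / 1363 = -123830665318305856.00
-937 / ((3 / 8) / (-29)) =217384 / 3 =72461.33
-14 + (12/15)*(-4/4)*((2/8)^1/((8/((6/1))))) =-283/20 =-14.15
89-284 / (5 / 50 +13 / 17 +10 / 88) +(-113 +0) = -1149976 / 3659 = -314.29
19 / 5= 3.80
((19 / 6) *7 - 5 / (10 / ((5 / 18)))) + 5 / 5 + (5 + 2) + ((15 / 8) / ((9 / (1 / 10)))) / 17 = 73511 / 2448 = 30.03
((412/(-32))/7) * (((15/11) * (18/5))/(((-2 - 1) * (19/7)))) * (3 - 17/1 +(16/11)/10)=-15.36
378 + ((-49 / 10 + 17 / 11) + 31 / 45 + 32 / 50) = 1861073 / 4950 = 375.97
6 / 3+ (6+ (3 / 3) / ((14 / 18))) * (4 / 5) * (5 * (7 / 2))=104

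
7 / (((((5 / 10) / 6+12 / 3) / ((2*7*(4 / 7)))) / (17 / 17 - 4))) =-288 / 7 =-41.14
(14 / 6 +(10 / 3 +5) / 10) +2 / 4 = 11 / 3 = 3.67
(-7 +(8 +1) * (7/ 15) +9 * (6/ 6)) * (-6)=-186/ 5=-37.20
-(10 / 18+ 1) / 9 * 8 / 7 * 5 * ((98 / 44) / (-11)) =0.20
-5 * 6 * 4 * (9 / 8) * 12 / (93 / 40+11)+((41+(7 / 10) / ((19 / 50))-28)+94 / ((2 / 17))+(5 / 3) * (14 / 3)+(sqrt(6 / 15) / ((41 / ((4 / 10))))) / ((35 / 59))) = 118 * sqrt(10) / 35875+63804101 / 91143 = 700.05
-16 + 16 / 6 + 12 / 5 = -164 / 15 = -10.93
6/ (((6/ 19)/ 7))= 133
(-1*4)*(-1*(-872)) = -3488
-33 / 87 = -11 / 29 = -0.38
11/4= 2.75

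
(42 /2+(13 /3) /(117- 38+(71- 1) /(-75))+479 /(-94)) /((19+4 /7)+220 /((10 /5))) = 12297285 /99837118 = 0.12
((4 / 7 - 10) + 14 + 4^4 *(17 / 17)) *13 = 23712 / 7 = 3387.43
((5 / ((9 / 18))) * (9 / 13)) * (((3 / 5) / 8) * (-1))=-27 / 52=-0.52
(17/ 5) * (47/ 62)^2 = 37553/ 19220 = 1.95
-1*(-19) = 19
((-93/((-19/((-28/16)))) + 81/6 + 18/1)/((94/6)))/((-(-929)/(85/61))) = 444465/202421668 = 0.00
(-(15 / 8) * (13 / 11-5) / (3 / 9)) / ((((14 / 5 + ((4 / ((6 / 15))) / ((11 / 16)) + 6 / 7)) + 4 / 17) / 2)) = 562275 / 241352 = 2.33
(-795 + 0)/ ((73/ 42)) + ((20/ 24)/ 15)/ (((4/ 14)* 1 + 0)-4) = -15627031/ 34164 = -457.41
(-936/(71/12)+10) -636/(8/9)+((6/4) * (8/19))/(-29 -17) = -53596717/62054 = -863.71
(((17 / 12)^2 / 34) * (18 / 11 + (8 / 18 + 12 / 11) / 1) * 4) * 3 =2669 / 1188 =2.25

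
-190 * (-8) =1520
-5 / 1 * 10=-50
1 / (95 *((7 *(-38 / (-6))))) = 3 / 12635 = 0.00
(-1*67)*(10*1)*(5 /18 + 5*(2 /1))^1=-61975 /9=-6886.11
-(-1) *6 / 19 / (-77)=-6 / 1463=-0.00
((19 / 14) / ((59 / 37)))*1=703 / 826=0.85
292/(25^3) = 292/15625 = 0.02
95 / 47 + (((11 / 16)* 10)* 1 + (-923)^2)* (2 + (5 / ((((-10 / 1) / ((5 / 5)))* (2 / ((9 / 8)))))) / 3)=19540025549 / 12032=1624004.78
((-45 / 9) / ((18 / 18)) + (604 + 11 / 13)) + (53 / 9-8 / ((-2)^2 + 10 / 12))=2049643 / 3393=604.08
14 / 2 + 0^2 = 7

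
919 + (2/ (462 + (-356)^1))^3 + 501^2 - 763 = 251157.00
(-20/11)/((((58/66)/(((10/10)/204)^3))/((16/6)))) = -5/7693758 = -0.00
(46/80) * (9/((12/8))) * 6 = 207/10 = 20.70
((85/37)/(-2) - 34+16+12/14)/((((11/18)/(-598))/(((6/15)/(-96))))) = -1699815/22792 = -74.58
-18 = -18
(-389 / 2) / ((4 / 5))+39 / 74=-71809 / 296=-242.60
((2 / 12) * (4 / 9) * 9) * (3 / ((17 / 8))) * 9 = 144 / 17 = 8.47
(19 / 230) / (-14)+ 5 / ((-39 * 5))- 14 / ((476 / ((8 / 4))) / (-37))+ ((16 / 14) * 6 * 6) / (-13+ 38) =40462463 / 10674300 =3.79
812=812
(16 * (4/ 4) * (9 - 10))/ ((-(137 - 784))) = -16/ 647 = -0.02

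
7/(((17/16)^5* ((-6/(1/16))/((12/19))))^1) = -917504/26977283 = -0.03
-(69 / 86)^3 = -328509 / 636056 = -0.52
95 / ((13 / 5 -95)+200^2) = 25 / 10502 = 0.00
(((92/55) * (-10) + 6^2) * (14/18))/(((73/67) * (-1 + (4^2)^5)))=99428/7578051525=0.00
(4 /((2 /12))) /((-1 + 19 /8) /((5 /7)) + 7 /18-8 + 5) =-8640 /247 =-34.98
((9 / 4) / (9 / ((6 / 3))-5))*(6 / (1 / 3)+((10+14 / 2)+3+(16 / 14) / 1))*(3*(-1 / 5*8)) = 29592 / 35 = 845.49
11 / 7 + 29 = 214 / 7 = 30.57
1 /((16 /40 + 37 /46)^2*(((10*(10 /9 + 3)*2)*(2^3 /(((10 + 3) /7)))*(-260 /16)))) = -4761 /39745622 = -0.00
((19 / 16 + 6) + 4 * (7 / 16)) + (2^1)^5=655 / 16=40.94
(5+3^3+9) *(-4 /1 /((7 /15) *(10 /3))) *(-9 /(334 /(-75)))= -249075 /1169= -213.07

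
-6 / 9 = -0.67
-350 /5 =-70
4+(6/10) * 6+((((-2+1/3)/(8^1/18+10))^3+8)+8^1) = 97992037/4152920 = 23.60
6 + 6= 12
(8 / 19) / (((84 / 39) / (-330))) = -8580 / 133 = -64.51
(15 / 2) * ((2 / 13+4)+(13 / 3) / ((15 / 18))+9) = 137.65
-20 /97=-0.21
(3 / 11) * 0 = 0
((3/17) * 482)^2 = 2090916/289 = 7235.00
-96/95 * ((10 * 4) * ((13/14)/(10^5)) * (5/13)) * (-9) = 108/83125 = 0.00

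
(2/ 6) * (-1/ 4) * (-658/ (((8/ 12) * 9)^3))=0.25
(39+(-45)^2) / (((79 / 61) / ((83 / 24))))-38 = 432416 / 79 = 5473.62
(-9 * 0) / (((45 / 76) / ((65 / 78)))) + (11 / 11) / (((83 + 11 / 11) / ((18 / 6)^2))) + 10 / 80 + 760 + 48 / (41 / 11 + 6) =4584879 / 5992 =765.17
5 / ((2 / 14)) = 35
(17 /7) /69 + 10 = 4847 /483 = 10.04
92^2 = 8464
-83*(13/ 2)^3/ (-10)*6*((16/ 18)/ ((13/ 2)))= 28054/ 15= 1870.27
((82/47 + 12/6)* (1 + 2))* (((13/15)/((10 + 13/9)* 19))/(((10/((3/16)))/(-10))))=-3861/459895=-0.01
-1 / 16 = -0.06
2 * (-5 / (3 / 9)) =-30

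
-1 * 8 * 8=-64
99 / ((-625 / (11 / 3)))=-363 / 625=-0.58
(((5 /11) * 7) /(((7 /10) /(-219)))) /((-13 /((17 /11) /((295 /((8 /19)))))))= 297840 /1763333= 0.17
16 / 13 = 1.23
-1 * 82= -82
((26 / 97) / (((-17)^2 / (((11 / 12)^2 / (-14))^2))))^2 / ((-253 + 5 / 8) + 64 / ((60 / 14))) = -181133254445 / 3852726766800795061420032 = -0.00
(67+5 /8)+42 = 877 /8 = 109.62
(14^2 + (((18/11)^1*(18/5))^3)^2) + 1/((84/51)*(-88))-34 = 260134661747291549/6200463500000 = 41954.07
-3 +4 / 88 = -65 / 22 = -2.95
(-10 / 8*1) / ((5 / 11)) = -11 / 4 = -2.75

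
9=9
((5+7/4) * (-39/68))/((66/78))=-13689/2992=-4.58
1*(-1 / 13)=-1 / 13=-0.08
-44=-44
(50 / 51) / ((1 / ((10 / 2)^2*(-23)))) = -28750 / 51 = -563.73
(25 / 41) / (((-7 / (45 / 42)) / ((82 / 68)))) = -375 / 3332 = -0.11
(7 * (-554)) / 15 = -3878 / 15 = -258.53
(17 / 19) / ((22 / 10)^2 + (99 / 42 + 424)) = 0.00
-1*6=-6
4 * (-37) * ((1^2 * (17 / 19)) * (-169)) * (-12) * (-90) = 459220320 / 19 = 24169490.53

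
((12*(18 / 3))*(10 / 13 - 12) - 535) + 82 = -16401 / 13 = -1261.62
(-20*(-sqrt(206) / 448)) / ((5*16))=sqrt(206) / 1792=0.01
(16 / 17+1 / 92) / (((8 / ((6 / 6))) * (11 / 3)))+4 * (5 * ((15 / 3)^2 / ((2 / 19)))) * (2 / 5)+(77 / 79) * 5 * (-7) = 20287997853 / 10872928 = 1865.92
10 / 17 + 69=1183 / 17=69.59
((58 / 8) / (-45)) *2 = -29 / 90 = -0.32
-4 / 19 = -0.21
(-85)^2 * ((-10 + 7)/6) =-7225/2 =-3612.50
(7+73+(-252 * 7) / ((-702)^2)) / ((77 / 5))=5475355 / 1054053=5.19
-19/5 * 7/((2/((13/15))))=-1729/150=-11.53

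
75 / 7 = 10.71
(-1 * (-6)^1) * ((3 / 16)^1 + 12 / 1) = 585 / 8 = 73.12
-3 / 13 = -0.23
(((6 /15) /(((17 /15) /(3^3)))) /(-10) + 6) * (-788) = -338052 /85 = -3977.08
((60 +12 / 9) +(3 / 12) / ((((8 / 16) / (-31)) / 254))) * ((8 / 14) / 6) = -3322 / 9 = -369.11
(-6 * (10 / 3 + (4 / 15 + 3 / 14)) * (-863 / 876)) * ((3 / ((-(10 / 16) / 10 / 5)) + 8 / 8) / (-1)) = 55070619 / 10220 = 5388.51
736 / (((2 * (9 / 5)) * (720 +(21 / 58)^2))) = 269120 / 947943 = 0.28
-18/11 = -1.64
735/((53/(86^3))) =467501160/53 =8820776.60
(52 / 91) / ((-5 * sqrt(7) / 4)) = -16 * sqrt(7) / 245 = -0.17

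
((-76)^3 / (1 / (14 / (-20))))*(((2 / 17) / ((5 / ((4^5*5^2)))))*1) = 3146579968 / 17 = 185092939.29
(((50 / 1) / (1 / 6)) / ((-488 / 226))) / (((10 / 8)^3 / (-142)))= 3080832 / 305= 10101.09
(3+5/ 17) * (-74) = -4144/ 17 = -243.76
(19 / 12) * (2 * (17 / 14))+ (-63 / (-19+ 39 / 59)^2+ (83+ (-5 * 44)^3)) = -65445280422367 / 6146301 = -10647913.34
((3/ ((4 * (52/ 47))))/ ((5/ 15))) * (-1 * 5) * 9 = -19035/ 208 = -91.51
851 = 851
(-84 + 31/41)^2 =11648569/1681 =6929.55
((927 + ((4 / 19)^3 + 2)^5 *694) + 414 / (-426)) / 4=6374715005040834231261255 / 1077860019121110679229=5914.23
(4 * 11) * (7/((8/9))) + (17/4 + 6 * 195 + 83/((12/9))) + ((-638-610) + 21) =356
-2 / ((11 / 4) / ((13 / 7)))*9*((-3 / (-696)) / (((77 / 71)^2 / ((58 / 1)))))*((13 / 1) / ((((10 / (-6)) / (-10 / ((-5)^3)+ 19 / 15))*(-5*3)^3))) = -172089658 / 21399984375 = -0.01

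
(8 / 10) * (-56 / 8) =-5.60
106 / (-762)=-53 / 381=-0.14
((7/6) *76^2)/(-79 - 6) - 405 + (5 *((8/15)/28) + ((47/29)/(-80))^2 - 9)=-315886334249/640505600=-493.18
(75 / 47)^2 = 5625 / 2209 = 2.55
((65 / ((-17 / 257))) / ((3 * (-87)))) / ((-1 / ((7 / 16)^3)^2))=-1965326545 / 74440507392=-0.03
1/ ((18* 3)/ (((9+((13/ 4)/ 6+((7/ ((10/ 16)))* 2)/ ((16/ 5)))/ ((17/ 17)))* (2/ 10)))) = 397/ 6480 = 0.06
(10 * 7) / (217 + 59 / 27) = 945 / 2959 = 0.32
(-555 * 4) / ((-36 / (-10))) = -1850 / 3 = -616.67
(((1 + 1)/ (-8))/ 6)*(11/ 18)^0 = -1/ 24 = -0.04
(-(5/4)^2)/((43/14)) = -175/344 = -0.51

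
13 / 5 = 2.60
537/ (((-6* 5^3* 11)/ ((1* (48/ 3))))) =-1432/ 1375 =-1.04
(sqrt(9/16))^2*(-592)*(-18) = 5994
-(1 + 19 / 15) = -34 / 15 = -2.27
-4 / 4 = -1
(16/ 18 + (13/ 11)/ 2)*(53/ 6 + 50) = 103429/ 1188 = 87.06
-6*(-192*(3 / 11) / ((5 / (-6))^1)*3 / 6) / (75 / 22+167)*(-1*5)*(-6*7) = -870912 / 3749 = -232.31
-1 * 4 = -4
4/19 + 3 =61/19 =3.21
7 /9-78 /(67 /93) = -64817 /603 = -107.49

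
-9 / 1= -9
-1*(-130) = 130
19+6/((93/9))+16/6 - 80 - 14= -6673/93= -71.75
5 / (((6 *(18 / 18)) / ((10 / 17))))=25 / 51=0.49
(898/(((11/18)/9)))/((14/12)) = 872856/77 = 11335.79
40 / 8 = 5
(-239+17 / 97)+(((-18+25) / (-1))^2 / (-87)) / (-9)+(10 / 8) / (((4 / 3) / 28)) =-64562045 / 303804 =-212.51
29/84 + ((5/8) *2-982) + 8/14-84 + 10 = -6323/6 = -1053.83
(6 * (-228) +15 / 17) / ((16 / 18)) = -209169 / 136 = -1538.01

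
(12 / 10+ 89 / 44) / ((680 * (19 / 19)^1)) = 709 / 149600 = 0.00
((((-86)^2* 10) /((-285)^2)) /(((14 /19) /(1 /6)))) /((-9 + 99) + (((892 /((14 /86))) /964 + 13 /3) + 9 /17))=15150706 /7396386975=0.00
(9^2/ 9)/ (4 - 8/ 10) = 45/ 16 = 2.81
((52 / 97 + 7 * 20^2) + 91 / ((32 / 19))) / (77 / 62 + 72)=274677887 / 7047632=38.97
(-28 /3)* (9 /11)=-84 /11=-7.64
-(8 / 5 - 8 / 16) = -11 / 10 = -1.10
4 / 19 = 0.21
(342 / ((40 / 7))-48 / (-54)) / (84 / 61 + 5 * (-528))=-666913 / 28972080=-0.02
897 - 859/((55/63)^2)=-230.06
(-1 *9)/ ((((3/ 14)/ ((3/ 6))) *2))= -21/ 2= -10.50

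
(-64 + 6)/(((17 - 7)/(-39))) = 1131/5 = 226.20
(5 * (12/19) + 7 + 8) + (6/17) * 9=6891/323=21.33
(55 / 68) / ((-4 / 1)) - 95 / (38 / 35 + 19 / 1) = -49635 / 10064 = -4.93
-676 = -676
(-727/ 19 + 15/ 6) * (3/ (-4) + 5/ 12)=453/ 38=11.92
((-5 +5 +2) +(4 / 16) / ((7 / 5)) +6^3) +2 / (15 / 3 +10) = 91691 / 420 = 218.31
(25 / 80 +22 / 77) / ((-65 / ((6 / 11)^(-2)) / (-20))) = 8107 / 13104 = 0.62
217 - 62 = 155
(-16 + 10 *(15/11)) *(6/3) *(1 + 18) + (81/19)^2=-284497/3971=-71.64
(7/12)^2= 49/144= 0.34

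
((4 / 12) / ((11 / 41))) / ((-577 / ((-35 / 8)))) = 1435 / 152328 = 0.01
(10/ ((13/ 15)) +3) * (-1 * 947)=-178983/ 13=-13767.92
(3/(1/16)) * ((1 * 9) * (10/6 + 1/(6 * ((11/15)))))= 818.18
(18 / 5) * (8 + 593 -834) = -4194 / 5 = -838.80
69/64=1.08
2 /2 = 1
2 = 2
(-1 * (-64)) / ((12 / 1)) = 5.33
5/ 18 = 0.28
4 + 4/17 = 72/17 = 4.24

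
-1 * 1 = -1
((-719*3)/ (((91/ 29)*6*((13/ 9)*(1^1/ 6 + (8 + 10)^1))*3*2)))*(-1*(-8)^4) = 384325632/ 128947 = 2980.49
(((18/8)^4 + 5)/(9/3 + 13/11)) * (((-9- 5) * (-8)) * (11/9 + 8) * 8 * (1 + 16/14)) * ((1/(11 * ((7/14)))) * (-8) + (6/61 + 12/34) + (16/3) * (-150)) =-7433019557915/71553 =-103881312.56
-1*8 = -8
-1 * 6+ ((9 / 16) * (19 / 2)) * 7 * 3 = 3399 / 32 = 106.22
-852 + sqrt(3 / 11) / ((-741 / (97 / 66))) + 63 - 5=-794 - 97* sqrt(33) / 537966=-794.00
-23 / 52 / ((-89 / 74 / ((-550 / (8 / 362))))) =-42358525 / 4628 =-9152.66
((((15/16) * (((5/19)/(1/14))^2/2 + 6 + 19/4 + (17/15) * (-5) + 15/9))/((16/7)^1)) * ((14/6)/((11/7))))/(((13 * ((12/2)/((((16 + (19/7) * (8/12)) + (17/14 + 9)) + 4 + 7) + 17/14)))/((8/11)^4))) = 56597450/47568609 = 1.19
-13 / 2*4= -26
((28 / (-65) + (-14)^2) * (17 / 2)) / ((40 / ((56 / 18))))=378182 / 2925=129.29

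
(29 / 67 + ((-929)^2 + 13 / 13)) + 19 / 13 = 751711232 / 871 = 863043.89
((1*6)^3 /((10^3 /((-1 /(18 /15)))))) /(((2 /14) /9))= -567 /50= -11.34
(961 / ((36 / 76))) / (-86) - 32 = -43027 / 774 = -55.59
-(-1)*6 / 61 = 6 / 61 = 0.10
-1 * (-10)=10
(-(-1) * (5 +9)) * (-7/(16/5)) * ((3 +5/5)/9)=-245/18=-13.61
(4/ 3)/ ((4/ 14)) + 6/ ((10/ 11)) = 169/ 15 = 11.27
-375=-375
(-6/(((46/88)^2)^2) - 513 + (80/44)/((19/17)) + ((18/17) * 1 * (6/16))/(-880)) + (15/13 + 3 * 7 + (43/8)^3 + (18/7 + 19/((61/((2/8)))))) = -5816222214373521799/14129205581370880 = -411.65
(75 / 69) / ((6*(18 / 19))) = 475 / 2484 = 0.19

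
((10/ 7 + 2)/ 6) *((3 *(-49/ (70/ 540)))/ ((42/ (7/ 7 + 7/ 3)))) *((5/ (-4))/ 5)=90/ 7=12.86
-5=-5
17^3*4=19652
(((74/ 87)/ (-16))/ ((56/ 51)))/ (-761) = 629/ 9886912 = 0.00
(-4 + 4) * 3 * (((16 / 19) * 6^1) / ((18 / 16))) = 0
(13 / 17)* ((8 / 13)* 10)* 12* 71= 4009.41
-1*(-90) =90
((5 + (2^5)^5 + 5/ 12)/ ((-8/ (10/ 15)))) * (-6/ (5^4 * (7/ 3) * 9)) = 402653249/ 315000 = 1278.26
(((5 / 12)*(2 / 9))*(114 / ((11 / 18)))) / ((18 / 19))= 1805 / 99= 18.23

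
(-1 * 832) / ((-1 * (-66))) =-416 / 33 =-12.61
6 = 6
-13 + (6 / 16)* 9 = -77 / 8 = -9.62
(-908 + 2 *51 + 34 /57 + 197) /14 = -34679 /798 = -43.46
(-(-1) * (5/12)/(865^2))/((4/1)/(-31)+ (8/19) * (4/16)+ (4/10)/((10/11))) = 2945/2201218092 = 0.00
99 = 99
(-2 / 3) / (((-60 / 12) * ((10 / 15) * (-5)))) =-1 / 25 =-0.04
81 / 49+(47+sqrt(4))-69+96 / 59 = -48337 / 2891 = -16.72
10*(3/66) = 5/11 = 0.45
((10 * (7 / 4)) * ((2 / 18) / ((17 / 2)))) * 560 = 19600 / 153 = 128.10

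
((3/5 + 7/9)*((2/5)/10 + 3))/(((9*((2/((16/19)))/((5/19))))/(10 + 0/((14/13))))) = 3968/7695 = 0.52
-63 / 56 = -9 / 8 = -1.12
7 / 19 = 0.37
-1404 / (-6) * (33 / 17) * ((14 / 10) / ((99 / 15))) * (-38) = -62244 / 17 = -3661.41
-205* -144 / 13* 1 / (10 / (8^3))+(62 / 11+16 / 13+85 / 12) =199531907 / 1716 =116277.34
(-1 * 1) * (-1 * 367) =367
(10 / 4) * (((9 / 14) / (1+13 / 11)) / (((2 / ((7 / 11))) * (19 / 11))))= 165 / 1216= 0.14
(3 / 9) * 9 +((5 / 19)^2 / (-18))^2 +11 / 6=204083311 / 42224004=4.83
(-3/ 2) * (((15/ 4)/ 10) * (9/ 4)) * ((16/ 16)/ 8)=-81/ 512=-0.16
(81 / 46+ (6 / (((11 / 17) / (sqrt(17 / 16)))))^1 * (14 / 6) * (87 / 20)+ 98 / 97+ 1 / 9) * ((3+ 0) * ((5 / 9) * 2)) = 578735 / 60237+ 3451 * sqrt(17) / 44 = 332.99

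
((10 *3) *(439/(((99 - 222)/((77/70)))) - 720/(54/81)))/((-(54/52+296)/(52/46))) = 901262804/7282789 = 123.75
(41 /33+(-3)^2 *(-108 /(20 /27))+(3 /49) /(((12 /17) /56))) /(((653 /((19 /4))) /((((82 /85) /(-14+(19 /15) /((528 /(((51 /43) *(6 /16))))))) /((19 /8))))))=80099888128 /290561808705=0.28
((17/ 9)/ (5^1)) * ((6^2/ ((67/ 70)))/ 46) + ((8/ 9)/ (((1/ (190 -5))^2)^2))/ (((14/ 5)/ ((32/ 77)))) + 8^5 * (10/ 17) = 19641407862177172/ 127081647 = 154557391.46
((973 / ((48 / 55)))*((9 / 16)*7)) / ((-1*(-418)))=102165 / 9728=10.50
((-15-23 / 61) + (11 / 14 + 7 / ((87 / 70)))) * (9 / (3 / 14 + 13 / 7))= -1996941 / 51301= -38.93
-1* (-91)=91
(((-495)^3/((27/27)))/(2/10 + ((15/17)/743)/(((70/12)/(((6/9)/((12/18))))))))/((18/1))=-5957703241875/177014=-33656678.24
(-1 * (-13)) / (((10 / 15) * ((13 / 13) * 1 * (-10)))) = -39 / 20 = -1.95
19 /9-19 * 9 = -1520 /9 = -168.89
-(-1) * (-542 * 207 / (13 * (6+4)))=-56097 / 65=-863.03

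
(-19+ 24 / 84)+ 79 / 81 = -10058 / 567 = -17.74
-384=-384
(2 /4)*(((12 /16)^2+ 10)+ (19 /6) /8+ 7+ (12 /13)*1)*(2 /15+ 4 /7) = 6.65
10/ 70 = 1/ 7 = 0.14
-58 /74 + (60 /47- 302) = -524321 /1739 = -301.51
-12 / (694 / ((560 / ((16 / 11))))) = -2310 / 347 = -6.66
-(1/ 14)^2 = -1/ 196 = -0.01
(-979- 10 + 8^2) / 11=-925 / 11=-84.09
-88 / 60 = -22 / 15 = -1.47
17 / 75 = 0.23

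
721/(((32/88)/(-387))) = -3069297/4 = -767324.25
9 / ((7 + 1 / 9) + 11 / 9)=1.08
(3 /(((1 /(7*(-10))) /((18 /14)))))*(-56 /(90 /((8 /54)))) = 224 /9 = 24.89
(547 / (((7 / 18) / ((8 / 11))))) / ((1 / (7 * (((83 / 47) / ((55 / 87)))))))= 20002.94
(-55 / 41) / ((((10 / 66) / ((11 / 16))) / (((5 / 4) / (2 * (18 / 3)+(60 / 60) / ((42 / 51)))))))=-27951 / 48544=-0.58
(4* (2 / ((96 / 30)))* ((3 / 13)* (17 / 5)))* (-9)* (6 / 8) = -1377 / 104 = -13.24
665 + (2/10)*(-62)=3263/5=652.60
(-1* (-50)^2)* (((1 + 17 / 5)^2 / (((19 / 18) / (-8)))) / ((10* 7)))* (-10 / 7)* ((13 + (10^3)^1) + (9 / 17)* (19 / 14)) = -840760272000 / 110789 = -7588842.50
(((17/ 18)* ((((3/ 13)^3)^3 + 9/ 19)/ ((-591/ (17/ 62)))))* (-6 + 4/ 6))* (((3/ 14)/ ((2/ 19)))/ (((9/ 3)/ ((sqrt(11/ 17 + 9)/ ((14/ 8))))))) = 206031080848* sqrt(697)/ 4079985693267393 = 0.00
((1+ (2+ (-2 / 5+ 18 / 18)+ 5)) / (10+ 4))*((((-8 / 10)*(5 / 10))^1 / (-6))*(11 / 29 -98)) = -4.00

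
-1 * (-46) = 46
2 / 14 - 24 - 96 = -839 / 7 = -119.86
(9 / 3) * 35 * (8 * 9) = 7560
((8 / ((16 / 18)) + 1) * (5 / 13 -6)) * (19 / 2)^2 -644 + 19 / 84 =-6237131 / 1092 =-5711.66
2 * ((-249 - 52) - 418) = -1438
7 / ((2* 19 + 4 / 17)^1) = 119 / 650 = 0.18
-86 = -86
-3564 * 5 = -17820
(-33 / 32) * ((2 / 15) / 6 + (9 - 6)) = -3.12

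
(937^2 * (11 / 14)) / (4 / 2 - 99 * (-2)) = 9657659 / 2800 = 3449.16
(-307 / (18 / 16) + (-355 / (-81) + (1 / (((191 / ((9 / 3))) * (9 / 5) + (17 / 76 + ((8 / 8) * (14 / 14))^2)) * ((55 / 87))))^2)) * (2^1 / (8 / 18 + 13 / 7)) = -7929975248407702 / 33987194445105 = -233.32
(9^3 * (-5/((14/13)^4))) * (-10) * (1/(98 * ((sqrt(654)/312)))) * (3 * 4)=20300444775 * sqrt(654)/12823741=40483.65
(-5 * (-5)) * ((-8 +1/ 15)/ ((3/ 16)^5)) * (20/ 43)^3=-4991221760000/ 57960603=-86114.04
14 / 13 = 1.08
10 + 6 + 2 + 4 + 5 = 27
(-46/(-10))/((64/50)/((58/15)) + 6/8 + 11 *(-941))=-0.00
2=2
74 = 74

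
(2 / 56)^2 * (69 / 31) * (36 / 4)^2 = 5589 / 24304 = 0.23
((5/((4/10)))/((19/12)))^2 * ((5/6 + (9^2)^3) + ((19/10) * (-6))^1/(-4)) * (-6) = -71745032250/361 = -198739701.52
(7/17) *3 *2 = 42/17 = 2.47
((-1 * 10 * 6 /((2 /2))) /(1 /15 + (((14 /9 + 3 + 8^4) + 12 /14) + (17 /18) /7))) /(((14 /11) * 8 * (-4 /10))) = 4125 /1148452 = 0.00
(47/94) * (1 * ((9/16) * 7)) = 63/32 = 1.97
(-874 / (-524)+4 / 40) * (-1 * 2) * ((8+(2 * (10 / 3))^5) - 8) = -494080000 / 10611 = -46563.00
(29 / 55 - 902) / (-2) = 49581 / 110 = 450.74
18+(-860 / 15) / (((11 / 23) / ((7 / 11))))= -21158 / 363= -58.29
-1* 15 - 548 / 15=-773 / 15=-51.53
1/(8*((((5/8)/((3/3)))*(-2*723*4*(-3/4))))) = 1/21690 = 0.00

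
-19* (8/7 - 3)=247/7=35.29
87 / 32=2.72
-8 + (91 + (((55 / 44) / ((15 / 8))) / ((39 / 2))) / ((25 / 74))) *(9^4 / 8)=194236559 / 2600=74706.37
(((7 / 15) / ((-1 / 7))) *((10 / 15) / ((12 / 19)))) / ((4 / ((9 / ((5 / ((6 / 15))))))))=-931 / 1500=-0.62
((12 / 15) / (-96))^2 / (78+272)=1 / 5040000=0.00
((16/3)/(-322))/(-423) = 8/204309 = 0.00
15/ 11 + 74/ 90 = 1082/ 495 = 2.19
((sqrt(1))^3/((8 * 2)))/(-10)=-1/160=-0.01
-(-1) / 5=1 / 5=0.20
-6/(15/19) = -38/5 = -7.60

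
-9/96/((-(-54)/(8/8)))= -0.00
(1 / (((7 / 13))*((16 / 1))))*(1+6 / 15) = 13 / 80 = 0.16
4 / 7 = 0.57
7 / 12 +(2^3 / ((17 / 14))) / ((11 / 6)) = 9373 / 2244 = 4.18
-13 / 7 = -1.86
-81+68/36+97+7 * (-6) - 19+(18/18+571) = 528.89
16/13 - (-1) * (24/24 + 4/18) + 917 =107576/117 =919.45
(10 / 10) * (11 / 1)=11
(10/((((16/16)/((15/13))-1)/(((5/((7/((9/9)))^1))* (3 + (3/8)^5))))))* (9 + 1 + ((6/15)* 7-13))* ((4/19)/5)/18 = 164245/2179072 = 0.08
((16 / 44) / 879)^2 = 16 / 93489561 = 0.00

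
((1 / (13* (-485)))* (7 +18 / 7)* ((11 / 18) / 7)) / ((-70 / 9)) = 737 / 43252300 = 0.00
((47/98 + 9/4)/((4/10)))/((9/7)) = 5.31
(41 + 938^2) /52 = 879885 /52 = 16920.87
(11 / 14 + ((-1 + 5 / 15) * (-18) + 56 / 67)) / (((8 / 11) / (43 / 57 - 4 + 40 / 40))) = -374792 / 8911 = -42.06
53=53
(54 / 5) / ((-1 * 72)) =-3 / 20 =-0.15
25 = 25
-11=-11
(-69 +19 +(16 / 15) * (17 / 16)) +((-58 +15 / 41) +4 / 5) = -65006 / 615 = -105.70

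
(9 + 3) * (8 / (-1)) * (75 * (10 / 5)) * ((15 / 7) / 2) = -108000 / 7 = -15428.57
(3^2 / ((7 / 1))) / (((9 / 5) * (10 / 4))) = 2 / 7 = 0.29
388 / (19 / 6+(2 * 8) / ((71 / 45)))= 165288 / 5669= 29.16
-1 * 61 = -61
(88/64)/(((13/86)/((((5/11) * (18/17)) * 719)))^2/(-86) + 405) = 3662189824025700/1078681366343478239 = 0.00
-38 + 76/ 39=-1406/ 39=-36.05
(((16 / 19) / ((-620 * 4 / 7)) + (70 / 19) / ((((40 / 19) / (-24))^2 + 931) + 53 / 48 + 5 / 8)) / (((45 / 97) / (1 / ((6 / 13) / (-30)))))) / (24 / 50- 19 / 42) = -19826735067230 / 2484639479499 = -7.98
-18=-18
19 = 19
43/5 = 8.60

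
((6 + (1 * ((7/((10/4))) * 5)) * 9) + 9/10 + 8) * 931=1311779/10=131177.90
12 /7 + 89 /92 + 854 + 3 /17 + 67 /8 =18945145 /21896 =865.23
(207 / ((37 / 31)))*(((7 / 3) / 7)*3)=6417 / 37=173.43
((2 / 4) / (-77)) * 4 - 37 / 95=-3039 / 7315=-0.42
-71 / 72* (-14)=497 / 36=13.81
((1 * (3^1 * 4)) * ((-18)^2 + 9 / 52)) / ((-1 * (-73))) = 53.29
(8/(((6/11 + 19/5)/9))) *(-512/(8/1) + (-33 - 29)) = -498960/239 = -2087.70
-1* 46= -46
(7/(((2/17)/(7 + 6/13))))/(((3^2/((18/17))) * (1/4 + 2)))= 2716/117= 23.21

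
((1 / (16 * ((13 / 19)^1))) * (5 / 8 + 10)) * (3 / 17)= 285 / 1664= 0.17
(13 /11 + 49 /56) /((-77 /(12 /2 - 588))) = 15.55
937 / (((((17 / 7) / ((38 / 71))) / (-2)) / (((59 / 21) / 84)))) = -1050377 / 76041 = -13.81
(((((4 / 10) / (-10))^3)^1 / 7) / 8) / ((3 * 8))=-1 / 21000000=-0.00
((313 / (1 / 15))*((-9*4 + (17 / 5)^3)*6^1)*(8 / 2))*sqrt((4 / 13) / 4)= 9307368*sqrt(13) / 325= 103255.98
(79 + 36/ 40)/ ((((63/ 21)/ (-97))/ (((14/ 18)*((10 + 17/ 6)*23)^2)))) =-1701585107761/ 9720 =-175060196.27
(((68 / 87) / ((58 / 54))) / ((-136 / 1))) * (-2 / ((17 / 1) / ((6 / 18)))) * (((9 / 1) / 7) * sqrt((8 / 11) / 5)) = 54 * sqrt(110) / 5504345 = 0.00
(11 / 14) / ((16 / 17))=187 / 224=0.83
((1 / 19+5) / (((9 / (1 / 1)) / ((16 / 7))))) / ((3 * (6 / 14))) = 512 / 513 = 1.00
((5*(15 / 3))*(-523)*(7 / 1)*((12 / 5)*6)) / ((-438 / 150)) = 32949000 / 73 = 451356.16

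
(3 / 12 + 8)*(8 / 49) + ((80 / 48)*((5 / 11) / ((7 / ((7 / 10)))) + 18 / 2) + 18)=111323 / 3234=34.42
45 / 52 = 0.87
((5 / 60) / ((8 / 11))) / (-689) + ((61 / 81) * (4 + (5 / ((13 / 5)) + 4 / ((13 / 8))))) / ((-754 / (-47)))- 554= -372732105329 / 673279776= -553.61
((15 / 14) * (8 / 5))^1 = 12 / 7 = 1.71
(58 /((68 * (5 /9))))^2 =68121 /28900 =2.36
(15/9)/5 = 1/3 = 0.33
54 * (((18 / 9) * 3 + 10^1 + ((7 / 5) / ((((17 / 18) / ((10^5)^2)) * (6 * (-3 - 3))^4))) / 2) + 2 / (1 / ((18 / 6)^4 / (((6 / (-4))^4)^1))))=110564728 / 459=240881.76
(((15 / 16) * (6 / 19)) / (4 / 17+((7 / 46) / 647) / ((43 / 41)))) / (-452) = -54390055 / 19557521104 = -0.00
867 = 867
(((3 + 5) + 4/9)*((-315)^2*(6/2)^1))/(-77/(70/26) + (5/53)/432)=-41109768000/467729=-87892.28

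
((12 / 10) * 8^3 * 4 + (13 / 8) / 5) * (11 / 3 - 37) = -491585 / 6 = -81930.83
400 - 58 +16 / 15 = 5146 / 15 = 343.07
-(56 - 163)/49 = 107/49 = 2.18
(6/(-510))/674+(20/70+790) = 316928273/401030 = 790.29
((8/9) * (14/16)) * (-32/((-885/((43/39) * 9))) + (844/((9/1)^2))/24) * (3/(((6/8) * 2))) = 1.23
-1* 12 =-12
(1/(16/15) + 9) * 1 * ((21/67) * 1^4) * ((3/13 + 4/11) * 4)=7.41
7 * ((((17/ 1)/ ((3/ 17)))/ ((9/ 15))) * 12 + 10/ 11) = 13493.03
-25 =-25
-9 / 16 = -0.56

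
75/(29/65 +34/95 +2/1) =92625/3463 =26.75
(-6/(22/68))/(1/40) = -8160/11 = -741.82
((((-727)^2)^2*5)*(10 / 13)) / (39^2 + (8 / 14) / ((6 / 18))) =97770016344350 / 138567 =705579368.42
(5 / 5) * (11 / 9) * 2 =22 / 9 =2.44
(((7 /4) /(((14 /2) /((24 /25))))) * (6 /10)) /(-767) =-18 /95875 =-0.00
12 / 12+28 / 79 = 107 / 79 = 1.35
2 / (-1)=-2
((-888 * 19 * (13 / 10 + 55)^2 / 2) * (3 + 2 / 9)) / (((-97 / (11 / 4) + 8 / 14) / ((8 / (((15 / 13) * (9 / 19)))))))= 122901671950057 / 3381750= 36342624.96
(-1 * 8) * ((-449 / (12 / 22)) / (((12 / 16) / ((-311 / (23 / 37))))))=-909329168 / 207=-4392894.53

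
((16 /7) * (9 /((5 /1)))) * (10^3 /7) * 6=172800 /49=3526.53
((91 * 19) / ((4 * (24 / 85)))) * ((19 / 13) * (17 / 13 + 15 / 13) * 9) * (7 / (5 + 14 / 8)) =6014260 / 117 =51403.93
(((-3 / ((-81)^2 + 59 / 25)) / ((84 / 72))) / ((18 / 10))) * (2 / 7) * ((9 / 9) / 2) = -125 / 4020058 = -0.00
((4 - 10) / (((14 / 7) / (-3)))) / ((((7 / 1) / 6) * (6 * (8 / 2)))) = 9 / 28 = 0.32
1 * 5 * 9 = 45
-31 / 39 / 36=-31 / 1404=-0.02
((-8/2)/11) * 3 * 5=-60/11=-5.45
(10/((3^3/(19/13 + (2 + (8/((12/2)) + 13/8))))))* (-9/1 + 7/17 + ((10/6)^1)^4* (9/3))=34.62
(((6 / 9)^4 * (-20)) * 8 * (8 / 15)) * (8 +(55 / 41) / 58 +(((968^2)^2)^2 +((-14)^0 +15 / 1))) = -417159512838448926527505397760 / 32103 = -12994409022161446797106360.00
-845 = -845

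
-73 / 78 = -0.94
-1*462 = -462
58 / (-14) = -4.14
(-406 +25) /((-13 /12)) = 4572 /13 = 351.69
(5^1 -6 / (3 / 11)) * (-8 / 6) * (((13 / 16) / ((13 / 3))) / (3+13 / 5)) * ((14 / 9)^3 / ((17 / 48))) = 1960 / 243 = 8.07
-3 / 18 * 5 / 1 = -5 / 6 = -0.83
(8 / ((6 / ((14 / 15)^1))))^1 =56 / 45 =1.24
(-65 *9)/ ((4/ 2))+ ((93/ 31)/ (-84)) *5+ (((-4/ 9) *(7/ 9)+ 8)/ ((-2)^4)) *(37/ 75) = -2487224/ 8505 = -292.44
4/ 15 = 0.27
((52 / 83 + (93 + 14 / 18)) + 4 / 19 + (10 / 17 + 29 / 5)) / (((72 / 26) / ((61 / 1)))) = 96627509147 / 43430580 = 2224.87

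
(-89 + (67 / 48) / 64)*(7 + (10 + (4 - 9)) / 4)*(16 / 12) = -3006751 / 3072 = -978.76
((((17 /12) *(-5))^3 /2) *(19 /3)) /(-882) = 11668375 /9144576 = 1.28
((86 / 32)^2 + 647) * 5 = 837405 / 256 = 3271.11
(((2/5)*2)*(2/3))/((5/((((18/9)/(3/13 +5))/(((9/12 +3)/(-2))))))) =-416/19125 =-0.02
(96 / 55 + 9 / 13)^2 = 3038049 / 511225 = 5.94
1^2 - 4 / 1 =-3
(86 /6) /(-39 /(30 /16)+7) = -215 /207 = -1.04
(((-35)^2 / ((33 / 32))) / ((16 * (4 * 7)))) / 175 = 1 / 66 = 0.02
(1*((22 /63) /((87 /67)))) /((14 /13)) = 9581 /38367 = 0.25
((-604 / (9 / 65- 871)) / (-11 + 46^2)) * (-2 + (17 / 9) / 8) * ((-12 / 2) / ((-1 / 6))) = -249301 / 11915563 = -0.02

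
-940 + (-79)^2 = 5301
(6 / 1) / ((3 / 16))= 32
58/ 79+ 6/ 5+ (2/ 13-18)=-81708/ 5135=-15.91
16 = 16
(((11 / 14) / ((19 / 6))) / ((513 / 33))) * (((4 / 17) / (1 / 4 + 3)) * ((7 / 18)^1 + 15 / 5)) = 59048 / 15078609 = 0.00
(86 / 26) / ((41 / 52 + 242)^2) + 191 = 30443618319 / 159390625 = 191.00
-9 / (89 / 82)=-738 / 89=-8.29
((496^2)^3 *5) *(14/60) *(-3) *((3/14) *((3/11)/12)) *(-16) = 44669522870796288/11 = 4060865715526935.27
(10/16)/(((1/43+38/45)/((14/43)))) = 1575/6716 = 0.23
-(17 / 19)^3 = -4913 / 6859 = -0.72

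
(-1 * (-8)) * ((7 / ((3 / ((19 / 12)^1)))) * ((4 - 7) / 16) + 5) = 827 / 24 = 34.46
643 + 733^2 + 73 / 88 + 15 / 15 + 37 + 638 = 47397577 / 88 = 538608.83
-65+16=-49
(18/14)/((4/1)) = 0.32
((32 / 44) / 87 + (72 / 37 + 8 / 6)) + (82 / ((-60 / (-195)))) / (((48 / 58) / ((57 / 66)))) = 281.40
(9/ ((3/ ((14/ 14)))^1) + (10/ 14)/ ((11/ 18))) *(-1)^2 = 321/ 77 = 4.17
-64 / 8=-8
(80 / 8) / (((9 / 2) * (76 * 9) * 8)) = 0.00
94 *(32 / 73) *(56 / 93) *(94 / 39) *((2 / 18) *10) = 158341120 / 2382939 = 66.45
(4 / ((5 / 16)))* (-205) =-2624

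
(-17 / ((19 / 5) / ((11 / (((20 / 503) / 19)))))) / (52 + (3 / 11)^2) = -11381381 / 25204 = -451.57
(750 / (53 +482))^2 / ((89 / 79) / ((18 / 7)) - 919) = -6399000 / 2990925311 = -0.00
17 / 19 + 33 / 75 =634 / 475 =1.33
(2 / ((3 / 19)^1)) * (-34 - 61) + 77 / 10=-35869 / 30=-1195.63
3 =3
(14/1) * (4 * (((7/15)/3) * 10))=784/9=87.11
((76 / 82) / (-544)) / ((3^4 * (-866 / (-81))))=-19 / 9657632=-0.00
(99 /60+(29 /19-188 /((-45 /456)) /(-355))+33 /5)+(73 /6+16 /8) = 2505983 /134900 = 18.58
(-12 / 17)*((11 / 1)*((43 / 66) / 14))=-43 / 119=-0.36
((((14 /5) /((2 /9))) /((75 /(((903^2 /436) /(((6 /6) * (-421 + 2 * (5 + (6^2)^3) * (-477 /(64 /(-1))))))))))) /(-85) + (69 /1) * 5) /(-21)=-2962529884571471 /180327908796875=-16.43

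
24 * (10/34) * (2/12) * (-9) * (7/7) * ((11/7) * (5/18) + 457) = -576370/119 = -4843.45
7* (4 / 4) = 7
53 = 53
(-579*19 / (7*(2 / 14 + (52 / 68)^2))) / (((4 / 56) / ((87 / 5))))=-1936187001 / 3680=-526137.77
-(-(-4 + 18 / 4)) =1 / 2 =0.50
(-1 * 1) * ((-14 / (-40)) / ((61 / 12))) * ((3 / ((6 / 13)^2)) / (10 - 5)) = -1183 / 6100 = -0.19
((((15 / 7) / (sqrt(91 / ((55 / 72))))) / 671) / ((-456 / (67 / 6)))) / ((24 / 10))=-1675* sqrt(10010) / 56133133056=-0.00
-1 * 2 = -2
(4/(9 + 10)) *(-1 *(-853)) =3412/19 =179.58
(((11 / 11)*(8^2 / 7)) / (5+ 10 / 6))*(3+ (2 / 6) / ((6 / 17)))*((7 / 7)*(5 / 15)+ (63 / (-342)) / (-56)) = 21797 / 11970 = 1.82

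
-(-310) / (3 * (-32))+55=2485 / 48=51.77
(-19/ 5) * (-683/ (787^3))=12977/ 2437217015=0.00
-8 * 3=-24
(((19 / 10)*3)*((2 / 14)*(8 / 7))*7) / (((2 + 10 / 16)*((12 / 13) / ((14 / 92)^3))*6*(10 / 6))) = 1729 / 1825050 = 0.00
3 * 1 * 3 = 9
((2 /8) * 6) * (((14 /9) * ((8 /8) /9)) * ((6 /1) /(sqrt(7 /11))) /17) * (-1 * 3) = -2 * sqrt(77) /51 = -0.34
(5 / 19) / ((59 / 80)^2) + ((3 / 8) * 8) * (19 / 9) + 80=17226001 / 198417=86.82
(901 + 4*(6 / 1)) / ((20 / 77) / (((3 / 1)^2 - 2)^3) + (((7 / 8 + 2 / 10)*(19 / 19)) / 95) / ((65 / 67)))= 6034253225000 / 81030091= 74469.29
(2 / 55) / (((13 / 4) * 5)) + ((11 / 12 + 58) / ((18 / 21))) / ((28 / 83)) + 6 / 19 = 3992128301 / 19562400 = 204.07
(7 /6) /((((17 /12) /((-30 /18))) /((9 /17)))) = -210 /289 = -0.73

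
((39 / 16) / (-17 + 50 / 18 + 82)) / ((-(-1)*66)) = 117 / 214720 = 0.00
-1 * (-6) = 6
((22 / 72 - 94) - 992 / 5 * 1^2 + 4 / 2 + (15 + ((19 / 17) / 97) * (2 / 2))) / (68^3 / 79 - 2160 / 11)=-70953948197 / 975977403840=-0.07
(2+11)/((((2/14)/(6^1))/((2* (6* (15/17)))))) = 5781.18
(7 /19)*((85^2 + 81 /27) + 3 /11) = 556577 /209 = 2663.05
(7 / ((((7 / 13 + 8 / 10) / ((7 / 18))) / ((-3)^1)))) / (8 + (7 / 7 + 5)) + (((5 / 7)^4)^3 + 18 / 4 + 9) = 189036198946939 / 14450303837844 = 13.08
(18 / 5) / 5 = 18 / 25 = 0.72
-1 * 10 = -10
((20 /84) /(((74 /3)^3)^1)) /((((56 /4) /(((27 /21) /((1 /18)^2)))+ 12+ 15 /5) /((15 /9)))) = 54675 /31087366996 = 0.00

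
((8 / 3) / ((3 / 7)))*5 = 280 / 9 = 31.11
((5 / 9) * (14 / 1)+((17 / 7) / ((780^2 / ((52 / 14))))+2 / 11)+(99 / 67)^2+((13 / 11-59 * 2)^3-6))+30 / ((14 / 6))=-10921097755035633397 / 6850773329400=-1594140.87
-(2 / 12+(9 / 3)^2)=-55 / 6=-9.17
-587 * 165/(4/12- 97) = 58113/58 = 1001.95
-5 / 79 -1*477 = -37688 / 79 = -477.06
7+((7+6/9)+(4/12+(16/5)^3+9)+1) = 7221/125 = 57.77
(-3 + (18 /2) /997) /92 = -0.03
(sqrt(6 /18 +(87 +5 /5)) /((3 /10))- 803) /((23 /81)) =-65043 /23 +90 * sqrt(795) /23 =-2717.63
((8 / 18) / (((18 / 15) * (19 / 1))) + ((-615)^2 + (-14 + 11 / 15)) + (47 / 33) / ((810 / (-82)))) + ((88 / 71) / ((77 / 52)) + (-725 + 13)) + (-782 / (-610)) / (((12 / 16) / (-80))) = 2905152348823357 / 7698547395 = 377363.70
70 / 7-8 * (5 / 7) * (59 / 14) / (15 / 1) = 1234 / 147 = 8.39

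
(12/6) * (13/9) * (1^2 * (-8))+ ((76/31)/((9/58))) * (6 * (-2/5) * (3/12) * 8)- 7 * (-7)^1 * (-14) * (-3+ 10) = -6836822/1395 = -4900.95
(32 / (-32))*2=-2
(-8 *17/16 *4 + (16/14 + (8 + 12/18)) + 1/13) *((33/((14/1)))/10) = -5.68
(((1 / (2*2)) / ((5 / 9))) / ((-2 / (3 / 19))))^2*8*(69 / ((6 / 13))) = 217971 / 144400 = 1.51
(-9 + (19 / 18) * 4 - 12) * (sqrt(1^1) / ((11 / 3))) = -151 / 33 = -4.58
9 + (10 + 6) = 25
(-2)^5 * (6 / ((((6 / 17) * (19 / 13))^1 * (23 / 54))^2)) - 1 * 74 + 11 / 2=-1545313217 / 381938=-4045.98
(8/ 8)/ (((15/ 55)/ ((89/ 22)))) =89/ 6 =14.83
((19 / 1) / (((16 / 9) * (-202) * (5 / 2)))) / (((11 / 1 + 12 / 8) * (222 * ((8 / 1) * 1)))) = -57 / 59792000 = -0.00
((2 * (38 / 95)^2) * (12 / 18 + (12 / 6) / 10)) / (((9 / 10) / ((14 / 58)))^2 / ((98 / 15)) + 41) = 1997632 / 310650225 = 0.01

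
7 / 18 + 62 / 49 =1459 / 882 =1.65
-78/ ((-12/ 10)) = 65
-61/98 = -0.62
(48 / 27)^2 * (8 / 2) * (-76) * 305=-23736320 / 81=-293040.99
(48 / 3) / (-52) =-0.31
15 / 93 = 5 / 31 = 0.16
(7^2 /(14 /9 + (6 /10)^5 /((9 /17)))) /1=1378125 /47881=28.78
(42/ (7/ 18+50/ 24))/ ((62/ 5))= 3780/ 2759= 1.37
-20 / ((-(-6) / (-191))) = 1910 / 3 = 636.67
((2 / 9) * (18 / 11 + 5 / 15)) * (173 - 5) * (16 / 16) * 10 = 72800 / 99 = 735.35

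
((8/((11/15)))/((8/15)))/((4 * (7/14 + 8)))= 0.60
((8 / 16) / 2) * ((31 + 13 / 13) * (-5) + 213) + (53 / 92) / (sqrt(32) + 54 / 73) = 282437 * sqrt(2) / 3855076 + 102055051 / 7710152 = 13.34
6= 6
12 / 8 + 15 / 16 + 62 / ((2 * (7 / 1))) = 769 / 112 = 6.87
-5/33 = -0.15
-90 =-90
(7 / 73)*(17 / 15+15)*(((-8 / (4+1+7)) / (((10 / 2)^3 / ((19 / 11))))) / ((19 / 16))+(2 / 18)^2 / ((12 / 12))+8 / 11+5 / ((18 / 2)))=22081444 / 11086875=1.99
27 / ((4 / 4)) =27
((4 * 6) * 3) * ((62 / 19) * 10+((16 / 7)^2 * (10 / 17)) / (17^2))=10750001760 / 4574003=2350.24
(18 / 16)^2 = 81 / 64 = 1.27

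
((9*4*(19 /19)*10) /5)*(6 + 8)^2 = 14112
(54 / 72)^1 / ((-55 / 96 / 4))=-288 / 55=-5.24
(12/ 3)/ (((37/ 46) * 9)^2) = 8464/ 110889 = 0.08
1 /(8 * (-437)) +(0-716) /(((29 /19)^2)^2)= -131.93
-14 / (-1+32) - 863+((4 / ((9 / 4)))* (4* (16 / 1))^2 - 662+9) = 1608526 / 279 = 5765.33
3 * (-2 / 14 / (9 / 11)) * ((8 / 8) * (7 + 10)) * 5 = -935 / 21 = -44.52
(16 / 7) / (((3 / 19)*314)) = 152 / 3297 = 0.05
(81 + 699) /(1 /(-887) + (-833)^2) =345930 /307739771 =0.00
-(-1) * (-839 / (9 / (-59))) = 49501 / 9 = 5500.11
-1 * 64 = -64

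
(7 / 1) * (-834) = -5838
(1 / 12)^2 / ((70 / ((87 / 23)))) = 29 / 77280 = 0.00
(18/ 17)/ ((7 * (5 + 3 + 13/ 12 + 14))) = 216/ 32963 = 0.01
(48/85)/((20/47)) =564/425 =1.33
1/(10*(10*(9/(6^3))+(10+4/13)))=0.01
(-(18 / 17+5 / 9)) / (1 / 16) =-3952 / 153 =-25.83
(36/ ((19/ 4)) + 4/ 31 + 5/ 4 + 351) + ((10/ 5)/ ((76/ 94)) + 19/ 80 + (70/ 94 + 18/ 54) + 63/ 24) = 2434147441/ 6643920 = 366.37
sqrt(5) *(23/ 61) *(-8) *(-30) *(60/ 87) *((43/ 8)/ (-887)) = -593400 *sqrt(5)/ 1569103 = -0.85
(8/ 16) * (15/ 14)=15/ 28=0.54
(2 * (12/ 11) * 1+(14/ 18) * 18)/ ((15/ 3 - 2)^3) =178/ 297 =0.60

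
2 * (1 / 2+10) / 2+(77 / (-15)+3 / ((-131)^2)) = 2763011 / 514830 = 5.37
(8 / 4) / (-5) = -2 / 5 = -0.40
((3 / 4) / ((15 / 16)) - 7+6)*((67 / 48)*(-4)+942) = -187.28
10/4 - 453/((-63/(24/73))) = 4971/1022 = 4.86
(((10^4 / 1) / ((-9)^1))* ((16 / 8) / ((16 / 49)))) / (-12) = 30625 / 54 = 567.13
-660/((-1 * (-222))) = -110/37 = -2.97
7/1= 7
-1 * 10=-10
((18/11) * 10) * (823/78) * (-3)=-74070/143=-517.97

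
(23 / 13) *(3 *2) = 138 / 13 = 10.62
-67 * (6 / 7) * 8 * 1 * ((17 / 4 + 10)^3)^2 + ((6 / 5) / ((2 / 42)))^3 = -861694652457333 / 224000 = -3846851127.04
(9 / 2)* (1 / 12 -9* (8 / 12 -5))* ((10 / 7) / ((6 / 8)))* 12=4020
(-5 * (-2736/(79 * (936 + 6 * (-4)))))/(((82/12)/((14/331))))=1260/1072109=0.00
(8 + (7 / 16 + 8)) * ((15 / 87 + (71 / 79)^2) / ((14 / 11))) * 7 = 256600421 / 2895824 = 88.61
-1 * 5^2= -25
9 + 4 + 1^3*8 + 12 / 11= 243 / 11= 22.09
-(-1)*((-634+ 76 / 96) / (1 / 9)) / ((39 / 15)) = -17535 / 8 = -2191.88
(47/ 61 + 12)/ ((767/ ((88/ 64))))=8569/ 374296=0.02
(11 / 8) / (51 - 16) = 0.04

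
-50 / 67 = -0.75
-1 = -1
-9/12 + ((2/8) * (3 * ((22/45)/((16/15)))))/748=-1631/2176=-0.75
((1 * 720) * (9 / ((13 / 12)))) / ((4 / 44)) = 65796.92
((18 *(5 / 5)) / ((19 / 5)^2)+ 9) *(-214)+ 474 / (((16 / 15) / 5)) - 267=-237.88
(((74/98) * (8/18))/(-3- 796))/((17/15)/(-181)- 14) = 133940/4466385231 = 0.00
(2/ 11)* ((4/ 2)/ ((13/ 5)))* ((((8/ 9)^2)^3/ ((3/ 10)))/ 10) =5242880/ 227988189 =0.02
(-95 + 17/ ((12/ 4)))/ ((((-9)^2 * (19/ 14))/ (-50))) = 187600/ 4617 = 40.63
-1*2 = -2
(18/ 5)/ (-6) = -3/ 5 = -0.60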